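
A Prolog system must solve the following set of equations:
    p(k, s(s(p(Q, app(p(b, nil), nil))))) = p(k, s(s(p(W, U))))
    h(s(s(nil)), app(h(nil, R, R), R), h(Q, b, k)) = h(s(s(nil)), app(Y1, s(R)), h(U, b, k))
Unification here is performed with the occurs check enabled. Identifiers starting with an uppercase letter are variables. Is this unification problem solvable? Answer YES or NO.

NO

Decompose p/2: k = k,  s(s(p(Q, app(p(b, nil), nil)))) = s(s(p(W, U))).
Delete trivial equation k = k.
Decompose s/1: s(p(Q, app(p(b, nil), nil))) = s(p(W, U)).
Decompose s/1: p(Q, app(p(b, nil), nil)) = p(W, U).
Decompose p/2: Q = W,  app(p(b, nil), nil) = U.
Bind Q := W; substituting into the one remaining equation that mentions Q gives: h(s(s(nil)), app(h(nil, R, R), R), h(W, b, k)) = h(s(s(nil)), app(Y1, s(R)), h(U, b, k)).
Bind U := app(p(b, nil), nil); substituting into the remaining equation gives: h(s(s(nil)), app(h(nil, R, R), R), h(W, b, k)) = h(s(s(nil)), app(Y1, s(R)), h(app(p(b, nil), nil), b, k)).
Decompose h/3: s(s(nil)) = s(s(nil)),  app(h(nil, R, R), R) = app(Y1, s(R)),  h(W, b, k) = h(app(p(b, nil), nil), b, k).
Delete trivial equation s(s(nil)) = s(s(nil)).
Decompose app/2: h(nil, R, R) = Y1,  R = s(R).
Bind Y1 := h(nil, R, R); no other remaining equation mentions Y1.
Occurs check fails: R occurs in s(R); the equation R = s(R) has no finite solution.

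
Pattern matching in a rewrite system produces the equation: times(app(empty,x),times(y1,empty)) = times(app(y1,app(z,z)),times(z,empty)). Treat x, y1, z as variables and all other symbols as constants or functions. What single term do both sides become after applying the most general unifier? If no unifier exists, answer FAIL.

Decompose times/2: app(empty,x) = app(y1,app(z,z)),  times(y1,empty) = times(z,empty).
Decompose app/2: empty = y1,  x = app(z,z).
Bind y1 := empty; substituting into the one remaining equation that mentions y1 gives: times(empty,empty) = times(z,empty).
Bind x := app(z,z); no other remaining equation mentions x.
Decompose times/2: empty = z,  empty = empty.
Bind z := empty; no other remaining equation mentions z. Substituting into the earlier binding gives x := app(empty,empty).
Delete trivial equation empty = empty.
Applying the MGU to either side gives times(app(empty,app(empty,empty)),times(empty,empty)).

times(app(empty,app(empty,empty)),times(empty,empty))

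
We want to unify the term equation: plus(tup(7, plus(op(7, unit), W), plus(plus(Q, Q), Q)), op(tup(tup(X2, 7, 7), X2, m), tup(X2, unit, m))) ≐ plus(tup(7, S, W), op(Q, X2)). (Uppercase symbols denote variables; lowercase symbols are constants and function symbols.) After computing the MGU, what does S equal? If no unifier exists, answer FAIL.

FAIL

Decompose plus/2: tup(7, plus(op(7, unit), W), plus(plus(Q, Q), Q)) ≐ tup(7, S, W),  op(tup(tup(X2, 7, 7), X2, m), tup(X2, unit, m)) ≐ op(Q, X2).
Decompose tup/3: 7 ≐ 7,  plus(op(7, unit), W) ≐ S,  plus(plus(Q, Q), Q) ≐ W.
Delete trivial equation 7 ≐ 7.
Bind S := plus(op(7, unit), W); no other remaining equation mentions S.
Bind W := plus(plus(Q, Q), Q); no other remaining equation mentions W. Substituting into the earlier binding gives S := plus(op(7, unit), plus(plus(Q, Q), Q)).
Decompose op/2: tup(tup(X2, 7, 7), X2, m) ≐ Q,  tup(X2, unit, m) ≐ X2.
Bind Q := tup(tup(X2, 7, 7), X2, m); no other remaining equation mentions Q. Substituting into the earlier bindings gives S := plus(op(7, unit), plus(plus(tup(tup(X2, 7, 7), X2, m), tup(tup(X2, 7, 7), X2, m)), tup(tup(X2, 7, 7), X2, m))), W := plus(plus(tup(tup(X2, 7, 7), X2, m), tup(tup(X2, 7, 7), X2, m)), tup(tup(X2, 7, 7), X2, m)).
Occurs check fails: X2 occurs in tup(X2, unit, m); the equation X2 ≐ tup(X2, unit, m) has no finite solution.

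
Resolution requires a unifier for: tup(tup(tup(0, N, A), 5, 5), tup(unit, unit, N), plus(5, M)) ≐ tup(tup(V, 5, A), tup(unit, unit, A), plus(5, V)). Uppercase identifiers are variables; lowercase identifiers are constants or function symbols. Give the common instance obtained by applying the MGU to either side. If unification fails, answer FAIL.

Decompose tup/3: tup(tup(0, N, A), 5, 5) ≐ tup(V, 5, A),  tup(unit, unit, N) ≐ tup(unit, unit, A),  plus(5, M) ≐ plus(5, V).
Decompose tup/3: tup(0, N, A) ≐ V,  5 ≐ 5,  5 ≐ A.
Bind V := tup(0, N, A); substituting into the one remaining equation that mentions V gives: plus(5, M) ≐ plus(5, tup(0, N, A)).
Delete trivial equation 5 ≐ 5.
Bind A := 5; substituting into the remaining equations gives: tup(unit, unit, N) ≐ tup(unit, unit, 5),  plus(5, M) ≐ plus(5, tup(0, N, 5)). Substituting into the earlier binding gives V := tup(0, N, 5).
Decompose tup/3: unit ≐ unit,  unit ≐ unit,  N ≐ 5.
Delete trivial equation unit ≐ unit.
Delete trivial equation unit ≐ unit.
Bind N := 5; substituting into the remaining equation gives: plus(5, M) ≐ plus(5, tup(0, 5, 5)). Substituting into the earlier binding gives V := tup(0, 5, 5).
Decompose plus/2: 5 ≐ 5,  M ≐ tup(0, 5, 5).
Delete trivial equation 5 ≐ 5.
Bind M := tup(0, 5, 5).
Applying the MGU to either side gives tup(tup(tup(0, 5, 5), 5, 5), tup(unit, unit, 5), plus(5, tup(0, 5, 5))).

tup(tup(tup(0, 5, 5), 5, 5), tup(unit, unit, 5), plus(5, tup(0, 5, 5)))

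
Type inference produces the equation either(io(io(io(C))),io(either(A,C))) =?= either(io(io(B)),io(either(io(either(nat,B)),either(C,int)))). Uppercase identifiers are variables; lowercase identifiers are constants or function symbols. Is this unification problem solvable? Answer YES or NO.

Decompose either/2: io(io(io(C))) =?= io(io(B)),  io(either(A,C)) =?= io(either(io(either(nat,B)),either(C,int))).
Decompose io/1: io(io(C)) =?= io(B).
Decompose io/1: io(C) =?= B.
Bind B := io(C); substituting into the remaining equation gives: io(either(A,C)) =?= io(either(io(either(nat,io(C))),either(C,int))).
Decompose io/1: either(A,C) =?= either(io(either(nat,io(C))),either(C,int)).
Decompose either/2: A =?= io(either(nat,io(C))),  C =?= either(C,int).
Bind A := io(either(nat,io(C))); no other remaining equation mentions A.
Occurs check fails: C occurs in either(C,int); the equation C =?= either(C,int) has no finite solution.

NO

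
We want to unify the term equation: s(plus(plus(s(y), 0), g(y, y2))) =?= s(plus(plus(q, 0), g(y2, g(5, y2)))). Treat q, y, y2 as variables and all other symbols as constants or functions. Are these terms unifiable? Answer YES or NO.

Decompose s/1: plus(plus(s(y), 0), g(y, y2)) =?= plus(plus(q, 0), g(y2, g(5, y2))).
Decompose plus/2: plus(s(y), 0) =?= plus(q, 0),  g(y, y2) =?= g(y2, g(5, y2)).
Decompose plus/2: s(y) =?= q,  0 =?= 0.
Bind q := s(y); no other remaining equation mentions q.
Delete trivial equation 0 =?= 0.
Decompose g/2: y =?= y2,  y2 =?= g(5, y2).
Bind y := y2; no other remaining equation mentions y. Substituting into the earlier binding gives q := s(y2).
Occurs check fails: y2 occurs in g(5, y2); the equation y2 =?= g(5, y2) has no finite solution.

NO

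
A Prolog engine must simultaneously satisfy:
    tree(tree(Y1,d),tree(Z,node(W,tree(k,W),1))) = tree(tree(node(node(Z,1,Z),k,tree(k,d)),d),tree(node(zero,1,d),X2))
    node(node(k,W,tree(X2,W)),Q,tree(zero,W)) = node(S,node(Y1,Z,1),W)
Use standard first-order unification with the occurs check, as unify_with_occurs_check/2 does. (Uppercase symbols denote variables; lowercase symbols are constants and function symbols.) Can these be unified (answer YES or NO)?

NO

Decompose tree/2: tree(Y1,d) = tree(node(node(Z,1,Z),k,tree(k,d)),d),  tree(Z,node(W,tree(k,W),1)) = tree(node(zero,1,d),X2).
Decompose tree/2: Y1 = node(node(Z,1,Z),k,tree(k,d)),  d = d.
Bind Y1 := node(node(Z,1,Z),k,tree(k,d)); substituting into the one remaining equation that mentions Y1 gives: node(node(k,W,tree(X2,W)),Q,tree(zero,W)) = node(S,node(node(node(Z,1,Z),k,tree(k,d)),Z,1),W).
Delete trivial equation d = d.
Decompose tree/2: Z = node(zero,1,d),  node(W,tree(k,W),1) = X2.
Bind Z := node(zero,1,d); substituting into the one remaining equation that mentions Z gives: node(node(k,W,tree(X2,W)),Q,tree(zero,W)) = node(S,node(node(node(node(zero,1,d),1,node(zero,1,d)),k,tree(k,d)),node(zero,1,d),1),W). Substituting into the earlier binding gives Y1 := node(node(node(zero,1,d),1,node(zero,1,d)),k,tree(k,d)).
Bind X2 := node(W,tree(k,W),1); substituting into the remaining equation gives: node(node(k,W,tree(node(W,tree(k,W),1),W)),Q,tree(zero,W)) = node(S,node(node(node(node(zero,1,d),1,node(zero,1,d)),k,tree(k,d)),node(zero,1,d),1),W).
Decompose node/3: node(k,W,tree(node(W,tree(k,W),1),W)) = S,  Q = node(node(node(node(zero,1,d),1,node(zero,1,d)),k,tree(k,d)),node(zero,1,d),1),  tree(zero,W) = W.
Bind S := node(k,W,tree(node(W,tree(k,W),1),W)); no other remaining equation mentions S.
Bind Q := node(node(node(node(zero,1,d),1,node(zero,1,d)),k,tree(k,d)),node(zero,1,d),1); no other remaining equation mentions Q.
Occurs check fails: W occurs in tree(zero,W); the equation W = tree(zero,W) has no finite solution.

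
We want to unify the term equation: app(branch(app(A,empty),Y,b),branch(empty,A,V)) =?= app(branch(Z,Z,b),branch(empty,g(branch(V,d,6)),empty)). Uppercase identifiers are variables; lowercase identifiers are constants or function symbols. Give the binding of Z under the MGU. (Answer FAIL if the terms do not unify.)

Decompose app/2: branch(app(A,empty),Y,b) =?= branch(Z,Z,b),  branch(empty,A,V) =?= branch(empty,g(branch(V,d,6)),empty).
Decompose branch/3: app(A,empty) =?= Z,  Y =?= Z,  b =?= b.
Bind Z := app(A,empty); substituting into the one remaining equation that mentions Z gives: Y =?= app(A,empty).
Bind Y := app(A,empty); no other remaining equation mentions Y.
Delete trivial equation b =?= b.
Decompose branch/3: empty =?= empty,  A =?= g(branch(V,d,6)),  V =?= empty.
Delete trivial equation empty =?= empty.
Bind A := g(branch(V,d,6)); no other remaining equation mentions A. Substituting into the earlier bindings gives Z := app(g(branch(V,d,6)),empty), Y := app(g(branch(V,d,6)),empty).
Bind V := empty. Substituting into the earlier bindings gives Z := app(g(branch(empty,d,6)),empty), Y := app(g(branch(empty,d,6)),empty), A := g(branch(empty,d,6)).
MGU = { Z ↦ app(g(branch(empty,d,6)),empty), Y ↦ app(g(branch(empty,d,6)),empty), A ↦ g(branch(empty,d,6)), V ↦ empty }, so Z ↦ app(g(branch(empty,d,6)),empty).

app(g(branch(empty,d,6)),empty)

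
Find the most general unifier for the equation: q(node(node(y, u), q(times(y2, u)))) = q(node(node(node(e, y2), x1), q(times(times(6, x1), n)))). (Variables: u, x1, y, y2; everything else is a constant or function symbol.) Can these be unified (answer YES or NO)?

Decompose q/1: node(node(y, u), q(times(y2, u))) = node(node(node(e, y2), x1), q(times(times(6, x1), n))).
Decompose node/2: node(y, u) = node(node(e, y2), x1),  q(times(y2, u)) = q(times(times(6, x1), n)).
Decompose node/2: y = node(e, y2),  u = x1.
Bind y := node(e, y2); no other remaining equation mentions y.
Bind u := x1; substituting into the remaining equation gives: q(times(y2, x1)) = q(times(times(6, x1), n)).
Decompose q/1: times(y2, x1) = times(times(6, x1), n).
Decompose times/2: y2 = times(6, x1),  x1 = n.
Bind y2 := times(6, x1); no other remaining equation mentions y2. Substituting into the earlier binding gives y := node(e, times(6, x1)).
Bind x1 := n. Substituting into the earlier bindings gives y := node(e, times(6, n)), u := n, y2 := times(6, n).
No equations remain and no clash or occurs-check failure arose, so a unifier exists.

YES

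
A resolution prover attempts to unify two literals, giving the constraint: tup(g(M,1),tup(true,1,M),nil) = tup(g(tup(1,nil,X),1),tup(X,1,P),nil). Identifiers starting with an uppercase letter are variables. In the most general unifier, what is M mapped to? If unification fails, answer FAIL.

tup(1,nil,true)

Decompose tup/3: g(M,1) = g(tup(1,nil,X),1),  tup(true,1,M) = tup(X,1,P),  nil = nil.
Decompose g/2: M = tup(1,nil,X),  1 = 1.
Bind M := tup(1,nil,X); substituting into the one remaining equation that mentions M gives: tup(true,1,tup(1,nil,X)) = tup(X,1,P).
Delete trivial equation 1 = 1.
Decompose tup/3: true = X,  1 = 1,  tup(1,nil,X) = P.
Bind X := true; substituting into the one remaining equation that mentions X gives: tup(1,nil,true) = P. Substituting into the earlier binding gives M := tup(1,nil,true).
Delete trivial equation 1 = 1.
Bind P := tup(1,nil,true); no other remaining equation mentions P.
Delete trivial equation nil = nil.
MGU = { M := tup(1,nil,true), X := true, P := tup(1,nil,true) }, so M := tup(1,nil,true).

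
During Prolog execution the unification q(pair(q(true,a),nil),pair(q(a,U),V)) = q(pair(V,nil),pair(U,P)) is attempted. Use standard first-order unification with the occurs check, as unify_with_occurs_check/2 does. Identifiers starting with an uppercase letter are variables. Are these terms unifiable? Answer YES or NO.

Decompose q/2: pair(q(true,a),nil) = pair(V,nil),  pair(q(a,U),V) = pair(U,P).
Decompose pair/2: q(true,a) = V,  nil = nil.
Bind V := q(true,a); substituting into the one remaining equation that mentions V gives: pair(q(a,U),q(true,a)) = pair(U,P).
Delete trivial equation nil = nil.
Decompose pair/2: q(a,U) = U,  q(true,a) = P.
Occurs check fails: U occurs in q(a,U); the equation U = q(a,U) has no finite solution.

NO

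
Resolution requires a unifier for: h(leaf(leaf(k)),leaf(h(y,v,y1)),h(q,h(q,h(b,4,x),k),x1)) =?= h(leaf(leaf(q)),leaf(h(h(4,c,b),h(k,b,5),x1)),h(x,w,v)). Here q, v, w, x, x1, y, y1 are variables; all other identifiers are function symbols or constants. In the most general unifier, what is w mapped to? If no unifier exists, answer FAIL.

Decompose h/3: leaf(leaf(k)) =?= leaf(leaf(q)),  leaf(h(y,v,y1)) =?= leaf(h(h(4,c,b),h(k,b,5),x1)),  h(q,h(q,h(b,4,x),k),x1) =?= h(x,w,v).
Decompose leaf/1: leaf(k) =?= leaf(q).
Decompose leaf/1: k =?= q.
Bind q := k; substituting into the one remaining equation that mentions q gives: h(k,h(k,h(b,4,x),k),x1) =?= h(x,w,v).
Decompose leaf/1: h(y,v,y1) =?= h(h(4,c,b),h(k,b,5),x1).
Decompose h/3: y =?= h(4,c,b),  v =?= h(k,b,5),  y1 =?= x1.
Bind y := h(4,c,b); no other remaining equation mentions y.
Bind v := h(k,b,5); substituting into the one remaining equation that mentions v gives: h(k,h(k,h(b,4,x),k),x1) =?= h(x,w,h(k,b,5)).
Bind y1 := x1; no other remaining equation mentions y1.
Decompose h/3: k =?= x,  h(k,h(b,4,x),k) =?= w,  x1 =?= h(k,b,5).
Bind x := k; substituting into the one remaining equation that mentions x gives: h(k,h(b,4,k),k) =?= w.
Bind w := h(k,h(b,4,k),k); no other remaining equation mentions w.
Bind x1 := h(k,b,5). Substituting into the earlier binding gives y1 := h(k,b,5).
MGU = { q ↦ k, y ↦ h(4,c,b), v ↦ h(k,b,5), y1 ↦ h(k,b,5), x ↦ k, w ↦ h(k,h(b,4,k),k), x1 ↦ h(k,b,5) }, so w ↦ h(k,h(b,4,k),k).

h(k,h(b,4,k),k)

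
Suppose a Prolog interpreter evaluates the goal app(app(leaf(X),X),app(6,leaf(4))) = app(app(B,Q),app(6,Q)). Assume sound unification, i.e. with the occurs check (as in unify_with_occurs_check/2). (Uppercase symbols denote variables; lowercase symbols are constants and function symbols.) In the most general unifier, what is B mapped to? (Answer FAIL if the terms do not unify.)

Decompose app/2: app(leaf(X),X) = app(B,Q),  app(6,leaf(4)) = app(6,Q).
Decompose app/2: leaf(X) = B,  X = Q.
Bind B := leaf(X); no other remaining equation mentions B.
Bind X := Q; no other remaining equation mentions X. Substituting into the earlier binding gives B := leaf(Q).
Decompose app/2: 6 = 6,  leaf(4) = Q.
Delete trivial equation 6 = 6.
Bind Q := leaf(4). Substituting into the earlier bindings gives B := leaf(leaf(4)), X := leaf(4).
MGU = { B ↦ leaf(leaf(4)), X ↦ leaf(4), Q ↦ leaf(4) }, so B ↦ leaf(leaf(4)).

leaf(leaf(4))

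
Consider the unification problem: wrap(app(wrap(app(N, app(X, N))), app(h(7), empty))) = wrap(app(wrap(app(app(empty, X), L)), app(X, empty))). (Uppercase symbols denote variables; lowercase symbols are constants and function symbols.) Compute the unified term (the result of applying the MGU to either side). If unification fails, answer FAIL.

wrap(app(wrap(app(app(empty, h(7)), app(h(7), app(empty, h(7))))), app(h(7), empty)))

Decompose wrap/1: app(wrap(app(N, app(X, N))), app(h(7), empty)) = app(wrap(app(app(empty, X), L)), app(X, empty)).
Decompose app/2: wrap(app(N, app(X, N))) = wrap(app(app(empty, X), L)),  app(h(7), empty) = app(X, empty).
Decompose wrap/1: app(N, app(X, N)) = app(app(empty, X), L).
Decompose app/2: N = app(empty, X),  app(X, N) = L.
Bind N := app(empty, X); substituting into the one remaining equation that mentions N gives: app(X, app(empty, X)) = L.
Bind L := app(X, app(empty, X)); no other remaining equation mentions L.
Decompose app/2: h(7) = X,  empty = empty.
Bind X := h(7); no other remaining equation mentions X. Substituting into the earlier bindings gives N := app(empty, h(7)), L := app(h(7), app(empty, h(7))).
Delete trivial equation empty = empty.
Applying the MGU to either side gives wrap(app(wrap(app(app(empty, h(7)), app(h(7), app(empty, h(7))))), app(h(7), empty))).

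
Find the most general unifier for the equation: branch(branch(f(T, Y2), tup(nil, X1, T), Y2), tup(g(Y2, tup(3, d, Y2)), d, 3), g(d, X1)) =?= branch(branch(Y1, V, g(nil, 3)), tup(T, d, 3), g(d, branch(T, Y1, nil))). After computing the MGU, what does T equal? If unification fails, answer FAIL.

Decompose branch/3: branch(f(T, Y2), tup(nil, X1, T), Y2) =?= branch(Y1, V, g(nil, 3)),  tup(g(Y2, tup(3, d, Y2)), d, 3) =?= tup(T, d, 3),  g(d, X1) =?= g(d, branch(T, Y1, nil)).
Decompose branch/3: f(T, Y2) =?= Y1,  tup(nil, X1, T) =?= V,  Y2 =?= g(nil, 3).
Bind Y1 := f(T, Y2); substituting into the one remaining equation that mentions Y1 gives: g(d, X1) =?= g(d, branch(T, f(T, Y2), nil)).
Bind V := tup(nil, X1, T); no other remaining equation mentions V.
Bind Y2 := g(nil, 3); substituting into the remaining equations gives: tup(g(g(nil, 3), tup(3, d, g(nil, 3))), d, 3) =?= tup(T, d, 3),  g(d, X1) =?= g(d, branch(T, f(T, g(nil, 3)), nil)). Substituting into the earlier binding gives Y1 := f(T, g(nil, 3)).
Decompose tup/3: g(g(nil, 3), tup(3, d, g(nil, 3))) =?= T,  d =?= d,  3 =?= 3.
Bind T := g(g(nil, 3), tup(3, d, g(nil, 3))); substituting into the one remaining equation that mentions T gives: g(d, X1) =?= g(d, branch(g(g(nil, 3), tup(3, d, g(nil, 3))), f(g(g(nil, 3), tup(3, d, g(nil, 3))), g(nil, 3)), nil)). Substituting into the earlier bindings gives Y1 := f(g(g(nil, 3), tup(3, d, g(nil, 3))), g(nil, 3)), V := tup(nil, X1, g(g(nil, 3), tup(3, d, g(nil, 3)))).
Delete trivial equation d =?= d.
Delete trivial equation 3 =?= 3.
Decompose g/2: d =?= d,  X1 =?= branch(g(g(nil, 3), tup(3, d, g(nil, 3))), f(g(g(nil, 3), tup(3, d, g(nil, 3))), g(nil, 3)), nil).
Delete trivial equation d =?= d.
Bind X1 := branch(g(g(nil, 3), tup(3, d, g(nil, 3))), f(g(g(nil, 3), tup(3, d, g(nil, 3))), g(nil, 3)), nil). Substituting into the earlier binding gives V := tup(nil, branch(g(g(nil, 3), tup(3, d, g(nil, 3))), f(g(g(nil, 3), tup(3, d, g(nil, 3))), g(nil, 3)), nil), g(g(nil, 3), tup(3, d, g(nil, 3)))).
MGU = { Y1 := f(g(g(nil, 3), tup(3, d, g(nil, 3))), g(nil, 3)), V := tup(nil, branch(g(g(nil, 3), tup(3, d, g(nil, 3))), f(g(g(nil, 3), tup(3, d, g(nil, 3))), g(nil, 3)), nil), g(g(nil, 3), tup(3, d, g(nil, 3)))), Y2 := g(nil, 3), T := g(g(nil, 3), tup(3, d, g(nil, 3))), X1 := branch(g(g(nil, 3), tup(3, d, g(nil, 3))), f(g(g(nil, 3), tup(3, d, g(nil, 3))), g(nil, 3)), nil) }, so T := g(g(nil, 3), tup(3, d, g(nil, 3))).

g(g(nil, 3), tup(3, d, g(nil, 3)))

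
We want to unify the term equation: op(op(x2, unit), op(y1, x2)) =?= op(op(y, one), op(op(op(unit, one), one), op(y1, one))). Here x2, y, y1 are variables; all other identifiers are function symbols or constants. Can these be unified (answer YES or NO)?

NO

Decompose op/2: op(x2, unit) =?= op(y, one),  op(y1, x2) =?= op(op(op(unit, one), one), op(y1, one)).
Decompose op/2: x2 =?= y,  unit =?= one.
Bind x2 := y; substituting into the one remaining equation that mentions x2 gives: op(y1, y) =?= op(op(op(unit, one), one), op(y1, one)).
Clash: constants unit and one differ; no unifier exists.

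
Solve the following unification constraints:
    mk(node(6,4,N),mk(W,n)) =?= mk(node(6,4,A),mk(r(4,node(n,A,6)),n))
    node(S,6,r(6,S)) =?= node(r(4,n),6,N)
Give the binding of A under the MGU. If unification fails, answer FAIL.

Decompose mk/2: node(6,4,N) =?= node(6,4,A),  mk(W,n) =?= mk(r(4,node(n,A,6)),n).
Decompose node/3: 6 =?= 6,  4 =?= 4,  N =?= A.
Delete trivial equation 6 =?= 6.
Delete trivial equation 4 =?= 4.
Bind N := A; substituting into the one remaining equation that mentions N gives: node(S,6,r(6,S)) =?= node(r(4,n),6,A).
Decompose mk/2: W =?= r(4,node(n,A,6)),  n =?= n.
Bind W := r(4,node(n,A,6)); no other remaining equation mentions W.
Delete trivial equation n =?= n.
Decompose node/3: S =?= r(4,n),  6 =?= 6,  r(6,S) =?= A.
Bind S := r(4,n); substituting into the one remaining equation that mentions S gives: r(6,r(4,n)) =?= A.
Delete trivial equation 6 =?= 6.
Bind A := r(6,r(4,n)). Substituting into the earlier bindings gives N := r(6,r(4,n)), W := r(4,node(n,r(6,r(4,n)),6)).
MGU = { N ↦ r(6,r(4,n)), W ↦ r(4,node(n,r(6,r(4,n)),6)), S ↦ r(4,n), A ↦ r(6,r(4,n)) }, so A ↦ r(6,r(4,n)).

r(6,r(4,n))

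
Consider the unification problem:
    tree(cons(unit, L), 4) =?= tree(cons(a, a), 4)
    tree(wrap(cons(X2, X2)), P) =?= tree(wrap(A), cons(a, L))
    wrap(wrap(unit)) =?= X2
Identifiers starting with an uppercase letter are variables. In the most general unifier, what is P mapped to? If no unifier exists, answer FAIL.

Decompose tree/2: cons(unit, L) =?= cons(a, a),  4 =?= 4.
Decompose cons/2: unit =?= a,  L =?= a.
Clash: constants unit and a differ; no unifier exists.

FAIL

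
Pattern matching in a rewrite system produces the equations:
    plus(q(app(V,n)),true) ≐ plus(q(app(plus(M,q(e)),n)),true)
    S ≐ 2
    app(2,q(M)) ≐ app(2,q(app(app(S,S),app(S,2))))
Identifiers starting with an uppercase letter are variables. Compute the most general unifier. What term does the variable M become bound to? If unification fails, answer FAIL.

Decompose plus/2: q(app(V,n)) ≐ q(app(plus(M,q(e)),n)),  true ≐ true.
Decompose q/1: app(V,n) ≐ app(plus(M,q(e)),n).
Decompose app/2: V ≐ plus(M,q(e)),  n ≐ n.
Bind V := plus(M,q(e)); no other remaining equation mentions V.
Delete trivial equation n ≐ n.
Delete trivial equation true ≐ true.
Bind S := 2; substituting into the remaining equation gives: app(2,q(M)) ≐ app(2,q(app(app(2,2),app(2,2)))).
Decompose app/2: 2 ≐ 2,  q(M) ≐ q(app(app(2,2),app(2,2))).
Delete trivial equation 2 ≐ 2.
Decompose q/1: M ≐ app(app(2,2),app(2,2)).
Bind M := app(app(2,2),app(2,2)). Substituting into the earlier binding gives V := plus(app(app(2,2),app(2,2)),q(e)).
MGU = { V -> plus(app(app(2,2),app(2,2)),q(e)), S -> 2, M -> app(app(2,2),app(2,2)) }, so M -> app(app(2,2),app(2,2)).

app(app(2,2),app(2,2))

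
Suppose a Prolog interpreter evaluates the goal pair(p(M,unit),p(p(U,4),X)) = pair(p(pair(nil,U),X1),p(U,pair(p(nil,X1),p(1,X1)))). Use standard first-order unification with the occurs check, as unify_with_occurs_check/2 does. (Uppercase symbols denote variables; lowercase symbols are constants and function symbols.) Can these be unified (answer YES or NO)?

NO

Decompose pair/2: p(M,unit) = p(pair(nil,U),X1),  p(p(U,4),X) = p(U,pair(p(nil,X1),p(1,X1))).
Decompose p/2: M = pair(nil,U),  unit = X1.
Bind M := pair(nil,U); no other remaining equation mentions M.
Bind X1 := unit; substituting into the remaining equation gives: p(p(U,4),X) = p(U,pair(p(nil,unit),p(1,unit))).
Decompose p/2: p(U,4) = U,  X = pair(p(nil,unit),p(1,unit)).
Occurs check fails: U occurs in p(U,4); the equation U = p(U,4) has no finite solution.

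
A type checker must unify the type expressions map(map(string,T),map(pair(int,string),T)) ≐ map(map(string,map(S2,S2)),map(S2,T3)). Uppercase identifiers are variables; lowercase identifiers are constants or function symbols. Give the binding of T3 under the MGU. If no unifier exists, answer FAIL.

Decompose map/2: map(string,T) ≐ map(string,map(S2,S2)),  map(pair(int,string),T) ≐ map(S2,T3).
Decompose map/2: string ≐ string,  T ≐ map(S2,S2).
Delete trivial equation string ≐ string.
Bind T := map(S2,S2); substituting into the remaining equation gives: map(pair(int,string),map(S2,S2)) ≐ map(S2,T3).
Decompose map/2: pair(int,string) ≐ S2,  map(S2,S2) ≐ T3.
Bind S2 := pair(int,string); substituting into the remaining equation gives: map(pair(int,string),pair(int,string)) ≐ T3. Substituting into the earlier binding gives T := map(pair(int,string),pair(int,string)).
Bind T3 := map(pair(int,string),pair(int,string)).
MGU = { T ↦ map(pair(int,string),pair(int,string)), S2 ↦ pair(int,string), T3 ↦ map(pair(int,string),pair(int,string)) }, so T3 ↦ map(pair(int,string),pair(int,string)).

map(pair(int,string),pair(int,string))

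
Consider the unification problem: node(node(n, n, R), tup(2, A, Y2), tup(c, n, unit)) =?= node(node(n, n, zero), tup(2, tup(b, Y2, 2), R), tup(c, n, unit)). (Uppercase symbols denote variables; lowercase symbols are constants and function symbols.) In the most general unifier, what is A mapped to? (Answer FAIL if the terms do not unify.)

Decompose node/3: node(n, n, R) =?= node(n, n, zero),  tup(2, A, Y2) =?= tup(2, tup(b, Y2, 2), R),  tup(c, n, unit) =?= tup(c, n, unit).
Decompose node/3: n =?= n,  n =?= n,  R =?= zero.
Delete trivial equation n =?= n.
Delete trivial equation n =?= n.
Bind R := zero; substituting into the one remaining equation that mentions R gives: tup(2, A, Y2) =?= tup(2, tup(b, Y2, 2), zero).
Decompose tup/3: 2 =?= 2,  A =?= tup(b, Y2, 2),  Y2 =?= zero.
Delete trivial equation 2 =?= 2.
Bind A := tup(b, Y2, 2); no other remaining equation mentions A.
Bind Y2 := zero; no other remaining equation mentions Y2. Substituting into the earlier binding gives A := tup(b, zero, 2).
Delete trivial equation tup(c, n, unit) =?= tup(c, n, unit).
MGU = { R ↦ zero, A ↦ tup(b, zero, 2), Y2 ↦ zero }, so A ↦ tup(b, zero, 2).

tup(b, zero, 2)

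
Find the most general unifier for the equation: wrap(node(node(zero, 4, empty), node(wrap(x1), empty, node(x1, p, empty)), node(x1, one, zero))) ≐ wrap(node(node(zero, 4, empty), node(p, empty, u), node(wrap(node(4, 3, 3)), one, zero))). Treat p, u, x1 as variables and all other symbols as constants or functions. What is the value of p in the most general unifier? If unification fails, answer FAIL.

Decompose wrap/1: node(node(zero, 4, empty), node(wrap(x1), empty, node(x1, p, empty)), node(x1, one, zero)) ≐ node(node(zero, 4, empty), node(p, empty, u), node(wrap(node(4, 3, 3)), one, zero)).
Decompose node/3: node(zero, 4, empty) ≐ node(zero, 4, empty),  node(wrap(x1), empty, node(x1, p, empty)) ≐ node(p, empty, u),  node(x1, one, zero) ≐ node(wrap(node(4, 3, 3)), one, zero).
Delete trivial equation node(zero, 4, empty) ≐ node(zero, 4, empty).
Decompose node/3: wrap(x1) ≐ p,  empty ≐ empty,  node(x1, p, empty) ≐ u.
Bind p := wrap(x1); substituting into the one remaining equation that mentions p gives: node(x1, wrap(x1), empty) ≐ u.
Delete trivial equation empty ≐ empty.
Bind u := node(x1, wrap(x1), empty); no other remaining equation mentions u.
Decompose node/3: x1 ≐ wrap(node(4, 3, 3)),  one ≐ one,  zero ≐ zero.
Bind x1 := wrap(node(4, 3, 3)); no other remaining equation mentions x1. Substituting into the earlier bindings gives p := wrap(wrap(node(4, 3, 3))), u := node(wrap(node(4, 3, 3)), wrap(wrap(node(4, 3, 3))), empty).
Delete trivial equation one ≐ one.
Delete trivial equation zero ≐ zero.
MGU = { p := wrap(wrap(node(4, 3, 3))), u := node(wrap(node(4, 3, 3)), wrap(wrap(node(4, 3, 3))), empty), x1 := wrap(node(4, 3, 3)) }, so p := wrap(wrap(node(4, 3, 3))).

wrap(wrap(node(4, 3, 3)))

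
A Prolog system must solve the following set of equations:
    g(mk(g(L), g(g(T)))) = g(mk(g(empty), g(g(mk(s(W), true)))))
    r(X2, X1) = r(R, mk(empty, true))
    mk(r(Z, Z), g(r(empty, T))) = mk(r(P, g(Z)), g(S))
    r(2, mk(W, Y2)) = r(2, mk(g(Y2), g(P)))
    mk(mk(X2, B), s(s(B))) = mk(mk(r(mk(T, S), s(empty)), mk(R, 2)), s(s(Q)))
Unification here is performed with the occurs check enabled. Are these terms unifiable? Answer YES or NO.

NO

Decompose g/1: mk(g(L), g(g(T))) = mk(g(empty), g(g(mk(s(W), true)))).
Decompose mk/2: g(L) = g(empty),  g(g(T)) = g(g(mk(s(W), true))).
Decompose g/1: L = empty.
Bind L := empty; no other remaining equation mentions L.
Decompose g/1: g(T) = g(mk(s(W), true)).
Decompose g/1: T = mk(s(W), true).
Bind T := mk(s(W), true); substituting into the 2 remaining equations that mention T gives: mk(r(Z, Z), g(r(empty, mk(s(W), true)))) = mk(r(P, g(Z)), g(S)),  mk(mk(X2, B), s(s(B))) = mk(mk(r(mk(mk(s(W), true), S), s(empty)), mk(R, 2)), s(s(Q))).
Decompose r/2: X2 = R,  X1 = mk(empty, true).
Bind X2 := R; substituting into the one remaining equation that mentions X2 gives: mk(mk(R, B), s(s(B))) = mk(mk(r(mk(mk(s(W), true), S), s(empty)), mk(R, 2)), s(s(Q))).
Bind X1 := mk(empty, true); no other remaining equation mentions X1.
Decompose mk/2: r(Z, Z) = r(P, g(Z)),  g(r(empty, mk(s(W), true))) = g(S).
Decompose r/2: Z = P,  Z = g(Z).
Bind Z := P; substituting into the one remaining equation that mentions Z gives: P = g(P).
Occurs check fails: P occurs in g(P); the equation P = g(P) has no finite solution.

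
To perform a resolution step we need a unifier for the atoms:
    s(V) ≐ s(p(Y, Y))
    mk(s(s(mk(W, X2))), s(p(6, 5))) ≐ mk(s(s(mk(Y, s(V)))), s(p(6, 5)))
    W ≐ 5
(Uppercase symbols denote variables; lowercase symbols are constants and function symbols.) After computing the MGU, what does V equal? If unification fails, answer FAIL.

Decompose s/1: V ≐ p(Y, Y).
Bind V := p(Y, Y); substituting into the one remaining equation that mentions V gives: mk(s(s(mk(W, X2))), s(p(6, 5))) ≐ mk(s(s(mk(Y, s(p(Y, Y))))), s(p(6, 5))).
Decompose mk/2: s(s(mk(W, X2))) ≐ s(s(mk(Y, s(p(Y, Y))))),  s(p(6, 5)) ≐ s(p(6, 5)).
Decompose s/1: s(mk(W, X2)) ≐ s(mk(Y, s(p(Y, Y)))).
Decompose s/1: mk(W, X2) ≐ mk(Y, s(p(Y, Y))).
Decompose mk/2: W ≐ Y,  X2 ≐ s(p(Y, Y)).
Bind W := Y; substituting into the one remaining equation that mentions W gives: Y ≐ 5.
Bind X2 := s(p(Y, Y)); no other remaining equation mentions X2.
Delete trivial equation s(p(6, 5)) ≐ s(p(6, 5)).
Bind Y := 5. Substituting into the earlier bindings gives V := p(5, 5), W := 5, X2 := s(p(5, 5)).
MGU = { V := p(5, 5), W := 5, X2 := s(p(5, 5)), Y := 5 }, so V := p(5, 5).

p(5, 5)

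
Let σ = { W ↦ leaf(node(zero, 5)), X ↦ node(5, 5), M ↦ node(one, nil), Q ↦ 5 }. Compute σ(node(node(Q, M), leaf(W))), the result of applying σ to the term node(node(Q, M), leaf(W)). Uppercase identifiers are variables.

node(node(5, node(one, nil)), leaf(leaf(node(zero, 5))))

Replace each occurrence of W with leaf(node(zero, 5)).
Replace each occurrence of M with node(one, nil).
Replace each occurrence of Q with 5.
Result: node(node(5, node(one, nil)), leaf(leaf(node(zero, 5)))).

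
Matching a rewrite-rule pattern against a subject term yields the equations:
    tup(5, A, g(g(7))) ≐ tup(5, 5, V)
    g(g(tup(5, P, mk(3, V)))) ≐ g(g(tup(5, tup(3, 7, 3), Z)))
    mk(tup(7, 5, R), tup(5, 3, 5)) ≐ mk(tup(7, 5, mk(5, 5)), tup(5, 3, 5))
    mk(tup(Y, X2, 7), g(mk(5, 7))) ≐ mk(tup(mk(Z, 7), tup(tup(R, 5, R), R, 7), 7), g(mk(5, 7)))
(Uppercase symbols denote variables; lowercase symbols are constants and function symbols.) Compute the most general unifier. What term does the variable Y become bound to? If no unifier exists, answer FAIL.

mk(mk(3, g(g(7))), 7)

Decompose tup/3: 5 ≐ 5,  A ≐ 5,  g(g(7)) ≐ V.
Delete trivial equation 5 ≐ 5.
Bind A := 5; no other remaining equation mentions A.
Bind V := g(g(7)); substituting into the one remaining equation that mentions V gives: g(g(tup(5, P, mk(3, g(g(7)))))) ≐ g(g(tup(5, tup(3, 7, 3), Z))).
Decompose g/1: g(tup(5, P, mk(3, g(g(7))))) ≐ g(tup(5, tup(3, 7, 3), Z)).
Decompose g/1: tup(5, P, mk(3, g(g(7)))) ≐ tup(5, tup(3, 7, 3), Z).
Decompose tup/3: 5 ≐ 5,  P ≐ tup(3, 7, 3),  mk(3, g(g(7))) ≐ Z.
Delete trivial equation 5 ≐ 5.
Bind P := tup(3, 7, 3); no other remaining equation mentions P.
Bind Z := mk(3, g(g(7))); substituting into the one remaining equation that mentions Z gives: mk(tup(Y, X2, 7), g(mk(5, 7))) ≐ mk(tup(mk(mk(3, g(g(7))), 7), tup(tup(R, 5, R), R, 7), 7), g(mk(5, 7))).
Decompose mk/2: tup(7, 5, R) ≐ tup(7, 5, mk(5, 5)),  tup(5, 3, 5) ≐ tup(5, 3, 5).
Decompose tup/3: 7 ≐ 7,  5 ≐ 5,  R ≐ mk(5, 5).
Delete trivial equation 7 ≐ 7.
Delete trivial equation 5 ≐ 5.
Bind R := mk(5, 5); substituting into the one remaining equation that mentions R gives: mk(tup(Y, X2, 7), g(mk(5, 7))) ≐ mk(tup(mk(mk(3, g(g(7))), 7), tup(tup(mk(5, 5), 5, mk(5, 5)), mk(5, 5), 7), 7), g(mk(5, 7))).
Delete trivial equation tup(5, 3, 5) ≐ tup(5, 3, 5).
Decompose mk/2: tup(Y, X2, 7) ≐ tup(mk(mk(3, g(g(7))), 7), tup(tup(mk(5, 5), 5, mk(5, 5)), mk(5, 5), 7), 7),  g(mk(5, 7)) ≐ g(mk(5, 7)).
Decompose tup/3: Y ≐ mk(mk(3, g(g(7))), 7),  X2 ≐ tup(tup(mk(5, 5), 5, mk(5, 5)), mk(5, 5), 7),  7 ≐ 7.
Bind Y := mk(mk(3, g(g(7))), 7); no other remaining equation mentions Y.
Bind X2 := tup(tup(mk(5, 5), 5, mk(5, 5)), mk(5, 5), 7); no other remaining equation mentions X2.
Delete trivial equation 7 ≐ 7.
Delete trivial equation g(mk(5, 7)) ≐ g(mk(5, 7)).
MGU = { A -> 5, V -> g(g(7)), P -> tup(3, 7, 3), Z -> mk(3, g(g(7))), R -> mk(5, 5), Y -> mk(mk(3, g(g(7))), 7), X2 -> tup(tup(mk(5, 5), 5, mk(5, 5)), mk(5, 5), 7) }, so Y -> mk(mk(3, g(g(7))), 7).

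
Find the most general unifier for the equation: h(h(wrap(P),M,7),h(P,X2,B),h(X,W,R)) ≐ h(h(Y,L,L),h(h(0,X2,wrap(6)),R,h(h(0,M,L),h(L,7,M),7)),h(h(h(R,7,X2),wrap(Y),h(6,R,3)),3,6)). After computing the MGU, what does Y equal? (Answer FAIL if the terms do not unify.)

Decompose h/3: h(wrap(P),M,7) ≐ h(Y,L,L),  h(P,X2,B) ≐ h(h(0,X2,wrap(6)),R,h(h(0,M,L),h(L,7,M),7)),  h(X,W,R) ≐ h(h(h(R,7,X2),wrap(Y),h(6,R,3)),3,6).
Decompose h/3: wrap(P) ≐ Y,  M ≐ L,  7 ≐ L.
Bind Y := wrap(P); substituting into the one remaining equation that mentions Y gives: h(X,W,R) ≐ h(h(h(R,7,X2),wrap(wrap(P)),h(6,R,3)),3,6).
Bind M := L; substituting into the one remaining equation that mentions M gives: h(P,X2,B) ≐ h(h(0,X2,wrap(6)),R,h(h(0,L,L),h(L,7,L),7)).
Bind L := 7; substituting into the one remaining equation that mentions L gives: h(P,X2,B) ≐ h(h(0,X2,wrap(6)),R,h(h(0,7,7),h(7,7,7),7)). Substituting into the earlier binding gives M := 7.
Decompose h/3: P ≐ h(0,X2,wrap(6)),  X2 ≐ R,  B ≐ h(h(0,7,7),h(7,7,7),7).
Bind P := h(0,X2,wrap(6)); substituting into the one remaining equation that mentions P gives: h(X,W,R) ≐ h(h(h(R,7,X2),wrap(wrap(h(0,X2,wrap(6)))),h(6,R,3)),3,6). Substituting into the earlier binding gives Y := wrap(h(0,X2,wrap(6))).
Bind X2 := R; substituting into the one remaining equation that mentions X2 gives: h(X,W,R) ≐ h(h(h(R,7,R),wrap(wrap(h(0,R,wrap(6)))),h(6,R,3)),3,6). Substituting into the earlier bindings gives Y := wrap(h(0,R,wrap(6))), P := h(0,R,wrap(6)).
Bind B := h(h(0,7,7),h(7,7,7),7); no other remaining equation mentions B.
Decompose h/3: X ≐ h(h(R,7,R),wrap(wrap(h(0,R,wrap(6)))),h(6,R,3)),  W ≐ 3,  R ≐ 6.
Bind X := h(h(R,7,R),wrap(wrap(h(0,R,wrap(6)))),h(6,R,3)); no other remaining equation mentions X.
Bind W := 3; no other remaining equation mentions W.
Bind R := 6. Substituting into the earlier bindings gives Y := wrap(h(0,6,wrap(6))), P := h(0,6,wrap(6)), X2 := 6, X := h(h(6,7,6),wrap(wrap(h(0,6,wrap(6)))),h(6,6,3)).
MGU = { Y ↦ wrap(h(0,6,wrap(6))), M ↦ 7, L ↦ 7, P ↦ h(0,6,wrap(6)), X2 ↦ 6, B ↦ h(h(0,7,7),h(7,7,7),7), X ↦ h(h(6,7,6),wrap(wrap(h(0,6,wrap(6)))),h(6,6,3)), W ↦ 3, R ↦ 6 }, so Y ↦ wrap(h(0,6,wrap(6))).

wrap(h(0,6,wrap(6)))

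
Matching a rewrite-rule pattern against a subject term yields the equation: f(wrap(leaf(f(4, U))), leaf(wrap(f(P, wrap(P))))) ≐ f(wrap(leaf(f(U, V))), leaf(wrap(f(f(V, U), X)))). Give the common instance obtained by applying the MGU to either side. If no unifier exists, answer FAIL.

f(wrap(leaf(f(4, 4))), leaf(wrap(f(f(4, 4), wrap(f(4, 4))))))

Decompose f/2: wrap(leaf(f(4, U))) ≐ wrap(leaf(f(U, V))),  leaf(wrap(f(P, wrap(P)))) ≐ leaf(wrap(f(f(V, U), X))).
Decompose wrap/1: leaf(f(4, U)) ≐ leaf(f(U, V)).
Decompose leaf/1: f(4, U) ≐ f(U, V).
Decompose f/2: 4 ≐ U,  U ≐ V.
Bind U := 4; substituting into the remaining equations gives: 4 ≐ V,  leaf(wrap(f(P, wrap(P)))) ≐ leaf(wrap(f(f(V, 4), X))).
Bind V := 4; substituting into the remaining equation gives: leaf(wrap(f(P, wrap(P)))) ≐ leaf(wrap(f(f(4, 4), X))).
Decompose leaf/1: wrap(f(P, wrap(P))) ≐ wrap(f(f(4, 4), X)).
Decompose wrap/1: f(P, wrap(P)) ≐ f(f(4, 4), X).
Decompose f/2: P ≐ f(4, 4),  wrap(P) ≐ X.
Bind P := f(4, 4); substituting into the remaining equation gives: wrap(f(4, 4)) ≐ X.
Bind X := wrap(f(4, 4)).
Applying the MGU to either side gives f(wrap(leaf(f(4, 4))), leaf(wrap(f(f(4, 4), wrap(f(4, 4)))))).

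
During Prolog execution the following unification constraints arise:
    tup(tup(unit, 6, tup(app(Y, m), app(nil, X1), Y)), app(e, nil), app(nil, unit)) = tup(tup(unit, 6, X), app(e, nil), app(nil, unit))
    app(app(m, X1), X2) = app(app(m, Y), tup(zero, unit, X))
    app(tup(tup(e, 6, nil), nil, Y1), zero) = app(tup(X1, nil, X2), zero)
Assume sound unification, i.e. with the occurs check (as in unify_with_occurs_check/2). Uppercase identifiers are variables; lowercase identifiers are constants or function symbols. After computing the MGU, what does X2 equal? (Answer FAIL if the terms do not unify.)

tup(zero, unit, tup(app(tup(e, 6, nil), m), app(nil, tup(e, 6, nil)), tup(e, 6, nil)))

Decompose tup/3: tup(unit, 6, tup(app(Y, m), app(nil, X1), Y)) = tup(unit, 6, X),  app(e, nil) = app(e, nil),  app(nil, unit) = app(nil, unit).
Decompose tup/3: unit = unit,  6 = 6,  tup(app(Y, m), app(nil, X1), Y) = X.
Delete trivial equation unit = unit.
Delete trivial equation 6 = 6.
Bind X := tup(app(Y, m), app(nil, X1), Y); substituting into the one remaining equation that mentions X gives: app(app(m, X1), X2) = app(app(m, Y), tup(zero, unit, tup(app(Y, m), app(nil, X1), Y))).
Delete trivial equation app(e, nil) = app(e, nil).
Delete trivial equation app(nil, unit) = app(nil, unit).
Decompose app/2: app(m, X1) = app(m, Y),  X2 = tup(zero, unit, tup(app(Y, m), app(nil, X1), Y)).
Decompose app/2: m = m,  X1 = Y.
Delete trivial equation m = m.
Bind X1 := Y; substituting into the remaining equations gives: X2 = tup(zero, unit, tup(app(Y, m), app(nil, Y), Y)),  app(tup(tup(e, 6, nil), nil, Y1), zero) = app(tup(Y, nil, X2), zero). Substituting into the earlier binding gives X := tup(app(Y, m), app(nil, Y), Y).
Bind X2 := tup(zero, unit, tup(app(Y, m), app(nil, Y), Y)); substituting into the remaining equation gives: app(tup(tup(e, 6, nil), nil, Y1), zero) = app(tup(Y, nil, tup(zero, unit, tup(app(Y, m), app(nil, Y), Y))), zero).
Decompose app/2: tup(tup(e, 6, nil), nil, Y1) = tup(Y, nil, tup(zero, unit, tup(app(Y, m), app(nil, Y), Y))),  zero = zero.
Decompose tup/3: tup(e, 6, nil) = Y,  nil = nil,  Y1 = tup(zero, unit, tup(app(Y, m), app(nil, Y), Y)).
Bind Y := tup(e, 6, nil); substituting into the one remaining equation that mentions Y gives: Y1 = tup(zero, unit, tup(app(tup(e, 6, nil), m), app(nil, tup(e, 6, nil)), tup(e, 6, nil))). Substituting into the earlier bindings gives X := tup(app(tup(e, 6, nil), m), app(nil, tup(e, 6, nil)), tup(e, 6, nil)), X1 := tup(e, 6, nil), X2 := tup(zero, unit, tup(app(tup(e, 6, nil), m), app(nil, tup(e, 6, nil)), tup(e, 6, nil))).
Delete trivial equation nil = nil.
Bind Y1 := tup(zero, unit, tup(app(tup(e, 6, nil), m), app(nil, tup(e, 6, nil)), tup(e, 6, nil))); no other remaining equation mentions Y1.
Delete trivial equation zero = zero.
MGU = { X -> tup(app(tup(e, 6, nil), m), app(nil, tup(e, 6, nil)), tup(e, 6, nil)), X1 -> tup(e, 6, nil), X2 -> tup(zero, unit, tup(app(tup(e, 6, nil), m), app(nil, tup(e, 6, nil)), tup(e, 6, nil))), Y -> tup(e, 6, nil), Y1 -> tup(zero, unit, tup(app(tup(e, 6, nil), m), app(nil, tup(e, 6, nil)), tup(e, 6, nil))) }, so X2 -> tup(zero, unit, tup(app(tup(e, 6, nil), m), app(nil, tup(e, 6, nil)), tup(e, 6, nil))).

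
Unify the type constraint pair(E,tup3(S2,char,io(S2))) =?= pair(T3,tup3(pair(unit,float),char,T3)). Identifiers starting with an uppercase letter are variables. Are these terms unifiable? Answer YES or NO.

Decompose pair/2: E =?= T3,  tup3(S2,char,io(S2)) =?= tup3(pair(unit,float),char,T3).
Bind E := T3; no other remaining equation mentions E.
Decompose tup3/3: S2 =?= pair(unit,float),  char =?= char,  io(S2) =?= T3.
Bind S2 := pair(unit,float); substituting into the one remaining equation that mentions S2 gives: io(pair(unit,float)) =?= T3.
Delete trivial equation char =?= char.
Bind T3 := io(pair(unit,float)). Substituting into the earlier binding gives E := io(pair(unit,float)).
No equations remain and no clash or occurs-check failure arose, so a unifier exists.

YES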